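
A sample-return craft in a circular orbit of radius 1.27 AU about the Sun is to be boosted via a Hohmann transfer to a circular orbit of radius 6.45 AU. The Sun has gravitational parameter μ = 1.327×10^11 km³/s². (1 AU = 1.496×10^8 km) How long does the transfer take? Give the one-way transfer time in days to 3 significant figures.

t = 1390 days

In km: r₁ = 1.27 × 1.496×10^8 = 1.89992×10^8 km; r₂ = 6.45 × 1.496×10^8 = 9.6492×10^8 km.
The Hohmann ellipse has a_t = (r₁ + r₂)/2 = 5.77456×10^8 km.
By Kepler's third law the transfer-orbit period is T = 2π√(a_t³/μ), so t = T/2 = 1.197×10^8 s.
Converting: 1.197×10^8 s ÷ 86400 s/day = 1390 days.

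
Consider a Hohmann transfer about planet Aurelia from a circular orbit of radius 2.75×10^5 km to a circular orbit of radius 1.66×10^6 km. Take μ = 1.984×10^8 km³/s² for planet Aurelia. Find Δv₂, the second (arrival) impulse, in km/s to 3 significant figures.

Δv₂ = 5.10 km/s

Transfer-ellipse semi-major axis a_t = (r₁ + r₂)/2 = (2.750×10^5 + 1.660×10^6)/2 = 9.675×10^5 km.
On the circular orbit at r = 1.660×10^6 km, v_c = √(μ/r) = 10.9324 km/s.
Transfer-orbit speed at the same r (vis-viva, a = a_t): v_t = √[μ(2/r − 1/a_t)] = 5.82851 km/s.
Δv₂ = |v_t − v_c| = |5.82851 − 10.9324| = 5.104 km/s.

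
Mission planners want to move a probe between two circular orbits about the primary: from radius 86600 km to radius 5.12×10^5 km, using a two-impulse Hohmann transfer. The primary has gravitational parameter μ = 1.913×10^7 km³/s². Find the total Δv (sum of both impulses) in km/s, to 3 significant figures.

Δv = 7.40 km/s

Semi-major axis of the transfer orbit: a_t = (86600 + 5.120×10^5)/2 = 2.993×10^5 km.
At r₁ the circular-orbit speed is v₁ = √(μ/r₁) = 14.8627 km/s.
Transfer-orbit speed at r₁ (vis-viva): v_p = √[μ(2/r₁ − 1/a_t)] = 19.4393 km/s.
First burn Δv₁ = |v_p − v₁| = 4.5766 km/s.
Circular speed at r₂: v₂ = √(μ/r₂) = 6.1126 km/s.
Transfer-orbit speed at r₂: v_a = √[μ(2/r₂ − 1/a_t)] = 3.2880 km/s.
Second burn Δv₂ = |v₂ − v_a| = 2.8246 km/s.
Δv = Δv₁ + Δv₂ = 4.5766 + 2.8246 = 7.401 km/s.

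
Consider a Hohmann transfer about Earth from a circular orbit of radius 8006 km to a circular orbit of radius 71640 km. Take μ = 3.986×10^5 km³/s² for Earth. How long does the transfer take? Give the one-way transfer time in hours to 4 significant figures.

Transfer-ellipse semi-major axis a_t = (r₁ + r₂)/2 = (8006 + 71640)/2 = 39823 km.
Transfer time t = π√(a_t³/μ) = π√((39823)³ / 3.986×10^5) = 39540 s.
Converting: 39540 s ÷ 3600 s/hour = 10.98 hours.

t = 10.98 hours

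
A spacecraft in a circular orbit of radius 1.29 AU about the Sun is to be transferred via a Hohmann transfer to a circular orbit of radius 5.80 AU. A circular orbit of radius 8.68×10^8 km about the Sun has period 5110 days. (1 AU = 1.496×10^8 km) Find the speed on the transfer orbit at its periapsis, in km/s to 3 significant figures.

v = 33.5 km/s

From Kepler's third law T² = 4π²r³/μ at r = 8.68×10^8 km, T = 5110 days = 5110 × 86400 s = 4.41504×10^8 s: μ = 4π²r³/T² = 1.32449×10^11 km³/s².
In km: r₁ = 1.29 × 1.496×10^8 = 1.92984×10^8 km; r₂ = 5.80 × 1.496×10^8 = 8.6768×10^8 km.
Transfer-ellipse semi-major axis a_t = (r₁ + r₂)/2 = (1.92984×10^8 + 8.6768×10^8)/2 = 5.30332×10^8 km.
The periapsis of the transfer ellipse is at r = 1.92984×10^8 km.
Vis-viva: v = √[μ(2/r − 1/a_t)] = √[1.32449×10^11 × (2/1.92984×10^8 − 1/5.30332×10^8)] = 33.51 km/s.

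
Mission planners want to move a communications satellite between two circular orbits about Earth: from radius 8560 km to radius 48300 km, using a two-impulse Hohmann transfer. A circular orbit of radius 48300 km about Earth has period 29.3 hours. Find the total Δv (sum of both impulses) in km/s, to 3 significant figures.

From Kepler's third law T² = 4π²r³/μ at r = 48300 km, T = 29.3 hours = 29.3 × 3600 s = 1.0548×10^5 s: μ = 4π²r³/T² = 3.99817×10^5 km³/s².
The Hohmann ellipse has a_t = (r₁ + r₂)/2 = 28430 km.
At r₁ the circular-orbit speed is v₁ = √(μ/r₁) = 6.834 km/s.
On the transfer ellipse at r₁, vis-viva equation gives v_p = √[μ(2/r₁ − 1/a_t)] = 8.908 km/s.
First burn Δv₁ = |v_p − v₁| = 2.074 km/s.
Circular speed at r₂: v₂ = √(μ/r₂) = 2.877 km/s.
Transfer-orbit speed at r₂: v_a = √[μ(2/r₂ − 1/a_t)] = 1.579 km/s.
Second burn Δv₂ = |v₂ − v_a| = 1.298 km/s.
Total Δv = Δv₁ + Δv₂ = 3.372 km/s.

Δv = 3.37 km/s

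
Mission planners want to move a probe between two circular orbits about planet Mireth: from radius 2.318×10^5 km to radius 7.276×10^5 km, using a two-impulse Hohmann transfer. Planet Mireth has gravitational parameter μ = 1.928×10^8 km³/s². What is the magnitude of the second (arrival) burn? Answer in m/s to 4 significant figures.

Transfer-ellipse semi-major axis a_t = (r₁ + r₂)/2 = (2.318×10^5 + 7.276×10^5)/2 = 4.797×10^5 km.
Circular speed at r = 7.276×10^5 km: v_c = √(μ/r) = 16.2782 km/s.
Vis-viva on the transfer ellipse at r = 7.276×10^5 km gives v_t = √[μ(2/r − 1/a_t)] = 11.3156 km/s.
Δv₂ = |v_t − v_c| = |11.3156 − 16.2782| = 4.963 km/s.

Δv₂ = 4963 m/s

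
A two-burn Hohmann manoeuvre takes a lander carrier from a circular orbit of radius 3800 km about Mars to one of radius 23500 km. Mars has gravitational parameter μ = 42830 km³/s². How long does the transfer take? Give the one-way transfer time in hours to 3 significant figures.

The Hohmann ellipse has a_t = (r₁ + r₂)/2 = 13650 km.
Half the transfer-orbit period gives t = π√(a_t³/μ) = 24209 s.
Converting: 24209 s ÷ 3600 s/hour = 6.72 hours.

t = 6.72 hours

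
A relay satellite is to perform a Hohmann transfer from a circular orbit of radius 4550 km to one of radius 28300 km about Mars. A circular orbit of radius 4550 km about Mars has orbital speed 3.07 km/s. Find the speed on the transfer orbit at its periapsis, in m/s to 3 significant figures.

From the circular-orbit relation v² = μ/r at r = 4550 km: μ = v²r = (3.07)² × 4550 = 42883.3 km³/s².
The Hohmann ellipse has a_t = (r₁ + r₂)/2 = 16425 km.
At periapsis, r = 4550 km.
From the vis-viva equation, v = √[μ(2/r − 1/a_t)] = 4.030 km/s.

v = 4030 m/s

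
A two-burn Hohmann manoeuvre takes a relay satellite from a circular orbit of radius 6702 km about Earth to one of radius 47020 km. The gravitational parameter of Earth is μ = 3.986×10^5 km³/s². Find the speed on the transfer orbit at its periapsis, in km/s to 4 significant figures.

Transfer-ellipse semi-major axis a_t = (r₁ + r₂)/2 = (6702 + 47020)/2 = 26861 km.
At periapsis, r = 6702 km.
Applying v² = μ(2/r − 1/a_t): v = 10.20 km/s.

v = 10.20 km/s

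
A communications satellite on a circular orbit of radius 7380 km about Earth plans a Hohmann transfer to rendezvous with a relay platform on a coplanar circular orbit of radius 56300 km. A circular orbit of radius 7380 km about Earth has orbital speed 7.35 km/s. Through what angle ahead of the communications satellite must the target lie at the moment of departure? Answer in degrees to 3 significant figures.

φ = 103°

From the circular-orbit relation v² = μ/r at r = 7380 km: μ = v²r = (7.35)² × 7380 = 3.98686×10^5 km³/s².
Semi-major axis of the transfer orbit: a_t = (7380 + 56300)/2 = 31840 km.
Transfer time t = π√(a_t³/μ) = 28270 s.
The target's mean motion on its circular orbit is ω₂ = √(μ/r₂³) = 4.727×10^-5 rad/s.
Angle swept by the target during transfer: ω₂·t = 1.336 rad = 76.55°.
Arrival is 180° from departure on the ellipse, so φ = 180° − 76.55° = 103°.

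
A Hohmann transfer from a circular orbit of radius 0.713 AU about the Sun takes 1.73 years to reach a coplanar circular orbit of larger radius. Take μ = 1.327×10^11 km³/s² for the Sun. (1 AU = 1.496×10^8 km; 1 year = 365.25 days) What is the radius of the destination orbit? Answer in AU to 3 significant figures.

In km: r₁ = 0.713 × 1.496×10^8 = 1.066648×10^8 km.
Transfer time t = 1.73 years × 365.25 × 86400 s = 5.4594648×10^7 s, and t = π√(a_t³/μ).
So a_t = (μ t²/π²)^(1/3) = (1.327×10^11 × (5.4594648×10^7)² / π²)^(1/3) = 3.4221×10^8 km.
Since a_t = (r₁ + r₂)/2, r₂ = 2a_t − r₁ = 2×3.4221×10^8 − 1.066648×10^8 = 5.777552×10^8 km.
In AU: r₂ = 5.777552×10^8 / 1.496×10^8 = 3.86 AU.

r₂ = 3.86 AU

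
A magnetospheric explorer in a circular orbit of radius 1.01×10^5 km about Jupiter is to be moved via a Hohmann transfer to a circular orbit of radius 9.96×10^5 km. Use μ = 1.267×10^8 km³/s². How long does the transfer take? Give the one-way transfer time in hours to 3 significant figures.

t = 31.5 hours

Transfer-ellipse semi-major axis a_t = (r₁ + r₂)/2 = (1.010×10^5 + 9.960×10^5)/2 = 5.485×10^5 km.
By Kepler's third law the transfer-orbit period is T = 2π√(a_t³/μ), so t = T/2 = 1.134×10^5 s.
Converting: 1.134×10^5 s ÷ 3600 s/hour = 31.5 hours.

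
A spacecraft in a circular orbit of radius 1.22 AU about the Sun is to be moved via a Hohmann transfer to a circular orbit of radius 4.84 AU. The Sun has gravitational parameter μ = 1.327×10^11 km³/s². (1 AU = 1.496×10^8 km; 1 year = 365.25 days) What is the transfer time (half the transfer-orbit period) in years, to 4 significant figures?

t = 2.637 years

In km: r₁ = 1.22 × 1.496×10^8 = 1.82512×10^8 km; r₂ = 4.84 × 1.496×10^8 = 7.24064×10^8 km.
The Hohmann ellipse has a_t = (r₁ + r₂)/2 = 4.53288×10^8 km.
Transfer time t = π√(a_t³/μ) = π√((4.53288×10^8)³ / 1.327×10^11) = 8.323×10^7 s.
Converting: 8.323×10^7 s ÷ 3.15576×10^7 s/year (365.25 × 86400) = 2.637 years.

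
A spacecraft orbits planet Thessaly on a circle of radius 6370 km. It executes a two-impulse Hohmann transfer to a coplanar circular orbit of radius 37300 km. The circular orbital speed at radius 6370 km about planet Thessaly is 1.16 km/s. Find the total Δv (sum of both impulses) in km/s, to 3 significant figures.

From the circular-orbit relation v² = μ/r at r = 6370 km: μ = v²r = (1.16)² × 6370 = 8571.47 km³/s².
Transfer-ellipse semi-major axis a_t = (r₁ + r₂)/2 = (6370 + 37300)/2 = 21835 km.
At r₁ the circular-orbit speed is v₁ = √(μ/r₁) = 1.1600 km/s.
Transfer-orbit speed at r₁ (v² = μ(2/r − 1/a)): v_p = √[μ(2/r₁ − 1/a_t)] = 1.5161 km/s.
First burn Δv₁ = |v_p − v₁| = 0.3561 km/s.
At r₂, v₂ = √(μ/r₂) = 0.4794 km/s.
Transfer-orbit speed at r₂: v_a = √[μ(2/r₂ − 1/a_t)] = 0.2589 km/s.
Second burn Δv₂ = |v₂ − v_a| = 0.2205 km/s.
Δv = Δv₁ + Δv₂ = 0.3561 + 0.2205 = 0.5766 km/s.

Δv = 0.577 km/s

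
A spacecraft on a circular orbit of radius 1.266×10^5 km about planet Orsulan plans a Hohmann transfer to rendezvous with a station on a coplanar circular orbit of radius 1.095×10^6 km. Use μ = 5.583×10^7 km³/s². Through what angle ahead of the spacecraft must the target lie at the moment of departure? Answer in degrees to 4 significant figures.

Semi-major axis of the transfer orbit: a_t = (1.266×10^5 + 1.095×10^6)/2 = 6.108×10^5 km.
The half-period of the transfer ellipse is t = π√(a_t³/μ) = 2.007×10^5 s.
The target's mean motion on its circular orbit is ω₂ = √(μ/r₂³) = 6.521×10^-6 rad/s.
Angle swept by the target during transfer: ω₂·t = 1.3088 rad = 74.99°.
Arrival is 180° from departure on the ellipse, so φ = 180° − 74.99° = 105.0°.

φ = 105.0°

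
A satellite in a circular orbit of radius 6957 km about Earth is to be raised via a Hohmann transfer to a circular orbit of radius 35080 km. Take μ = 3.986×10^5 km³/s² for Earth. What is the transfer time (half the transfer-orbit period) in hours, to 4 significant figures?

The Hohmann ellipse has a_t = (r₁ + r₂)/2 = 21018.5 km.
By Kepler's third law the transfer-orbit period is T = 2π√(a_t³/μ), so t = T/2 = 15163 s.
Converting: 15163 s ÷ 3600 s/hour = 4.212 hours.

t = 4.212 hours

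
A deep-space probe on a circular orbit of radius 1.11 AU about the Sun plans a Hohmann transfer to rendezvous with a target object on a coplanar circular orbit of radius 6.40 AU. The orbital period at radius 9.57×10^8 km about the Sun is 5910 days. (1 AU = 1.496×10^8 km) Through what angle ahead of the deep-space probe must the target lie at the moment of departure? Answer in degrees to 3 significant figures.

φ = 99.1°

From Kepler's third law T² = 4π²r³/μ at r = 9.57×10^8 km, T = 5910 days = 5910 × 86400 s = 5.10624×10^8 s: μ = 4π²r³/T² = 1.32707×10^11 km³/s².
In km: r₁ = 1.11 × 1.496×10^8 = 1.66056×10^8 km; r₂ = 6.40 × 1.496×10^8 = 9.5744×10^8 km.
The Hohmann ellipse has a_t = (r₁ + r₂)/2 = 5.61748×10^8 km.
The half-period of the transfer ellipse is t = π√(a_t³/μ) = 1.148195×10^8 s.
Target angular speed ω₂ = √(μ/r₂³) = 1.229643×10^-8 rad/s.
Angle swept by the target during transfer: ω₂·t = 1.41187 rad = 80.89°.
The deep-space probe traverses 180° on the transfer ellipse, so the target must lead by 180° − 80.89° = 99.1°.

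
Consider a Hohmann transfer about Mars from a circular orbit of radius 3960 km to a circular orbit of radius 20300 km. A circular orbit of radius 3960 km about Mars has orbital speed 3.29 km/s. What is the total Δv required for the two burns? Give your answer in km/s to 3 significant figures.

Δv = 1.59 km/s

From the circular-orbit relation v² = μ/r at r = 3960 km: μ = v²r = (3.29)² × 3960 = 42863.4 km³/s².
The Hohmann ellipse has a_t = (r₁ + r₂)/2 = 12130 km.
Circular speed at r₁: v₁ = √(μ/r₁) = √(42863.4/3960) = 3.2900 km/s.
On the transfer ellipse at r₁, v² = μ(2/r − 1/a) gives v_p = √[μ(2/r₁ − 1/a_t)] = 4.2561 km/s.
First burn Δv₁ = |v_p − v₁| = 0.9661 km/s.
Circular speed at r₂: v₂ = √(μ/r₂) = 1.4531 km/s.
Transfer-orbit speed at r₂: v_a = √[μ(2/r₂ − 1/a_t)] = 0.83026 km/s.
Second burn Δv₂ = |v₂ − v_a| = 0.6228 km/s.
Total Δv = Δv₁ + Δv₂ = 1.589 km/s.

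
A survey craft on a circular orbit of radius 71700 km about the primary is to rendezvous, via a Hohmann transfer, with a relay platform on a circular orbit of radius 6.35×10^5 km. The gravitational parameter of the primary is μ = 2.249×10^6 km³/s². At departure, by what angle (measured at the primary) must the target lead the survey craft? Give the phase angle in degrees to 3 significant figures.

The Hohmann ellipse has a_t = (r₁ + r₂)/2 = 3.5335×10^5 km.
Transfer time t = π√(a_t³/μ) = 4.4001×10^5 s.
Target angular speed ω₂ = √(μ/r₂³) = 2.9637×10^-6 rad/s.
Angle swept by the target during transfer: ω₂·t = 1.3041 rad = 74.72°.
Arrival is 180° from departure on the ellipse, so φ = 180° − 74.72° = 105°.

φ = 105°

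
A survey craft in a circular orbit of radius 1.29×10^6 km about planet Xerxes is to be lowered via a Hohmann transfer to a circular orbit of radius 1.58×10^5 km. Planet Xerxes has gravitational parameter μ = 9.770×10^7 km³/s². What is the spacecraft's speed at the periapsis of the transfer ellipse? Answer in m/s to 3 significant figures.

v = 33200 m/s

The Hohmann ellipse has a_t = (r₁ + r₂)/2 = 7.240×10^5 km.
The periapsis of the transfer ellipse is at r = 1.580×10^5 km.
Applying v² = μ(2/r − 1/a_t): v = 33.19 km/s.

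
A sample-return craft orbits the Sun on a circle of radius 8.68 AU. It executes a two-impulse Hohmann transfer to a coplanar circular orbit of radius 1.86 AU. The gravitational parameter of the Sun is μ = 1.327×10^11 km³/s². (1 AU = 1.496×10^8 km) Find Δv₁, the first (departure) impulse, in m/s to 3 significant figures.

In km: r₁ = 8.68 × 1.496×10^8 = 1.298528×10^9 km; r₂ = 1.86 × 1.496×10^8 = 2.78256×10^8 km.
Transfer-ellipse semi-major axis a_t = (r₁ + r₂)/2 = (1.298528×10^9 + 2.78256×10^8)/2 = 7.88392×10^8 km.
Circular speed at r = 1.298528×10^9 km: v_c = √(μ/r) = 10.109 km/s.
Vis-viva on the transfer ellipse at r = 1.298528×10^9 km gives v_t = √[μ(2/r − 1/a_t)] = 6.0057 km/s.
Δv₁ = |v_t − v_c| = |6.0057 − 10.109| = 4.103 km/s.

Δv₁ = 4100 m/s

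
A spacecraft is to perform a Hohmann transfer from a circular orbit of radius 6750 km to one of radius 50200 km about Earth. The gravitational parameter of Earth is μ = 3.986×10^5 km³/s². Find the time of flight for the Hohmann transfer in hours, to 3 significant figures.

t = 6.64 hours

The Hohmann ellipse has a_t = (r₁ + r₂)/2 = 28475 km.
Transfer time t = π√(a_t³/μ) = π√((28475)³ / 3.986×10^5) = 23910 s.
Converting: 23910 s ÷ 3600 s/hour = 6.64 hours.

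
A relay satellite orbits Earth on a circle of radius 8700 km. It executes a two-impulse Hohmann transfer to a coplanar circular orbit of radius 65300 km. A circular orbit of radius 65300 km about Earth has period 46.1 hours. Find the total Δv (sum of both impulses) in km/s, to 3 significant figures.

Δv = 3.50 km/s

From Kepler's third law T² = 4π²r³/μ at r = 65300 km, T = 46.1 hours = 46.1 × 3600 s = 1.6596×10^5 s: μ = 4π²r³/T² = 3.99110×10^5 km³/s².
Semi-major axis of the transfer orbit: a_t = (8700 + 65300)/2 = 37000 km.
At r₁ the circular-orbit speed is v₁ = √(μ/r₁) = 6.773 km/s.
Transfer-orbit speed at r₁ (v² = μ(2/r − 1/a)): v_p = √[μ(2/r₁ − 1/a_t)] = 8.998 km/s.
First burn Δv₁ = |v_p − v₁| = 2.225 km/s.
Circular speed at r₂: v₂ = √(μ/r₂) = 2.472 km/s.
Transfer-orbit speed at r₂: v_a = √[μ(2/r₂ − 1/a_t)] = 1.199 km/s.
Second burn Δv₂ = |v₂ − v_a| = 1.273 km/s.
Total Δv = Δv₁ + Δv₂ = 3.498 km/s.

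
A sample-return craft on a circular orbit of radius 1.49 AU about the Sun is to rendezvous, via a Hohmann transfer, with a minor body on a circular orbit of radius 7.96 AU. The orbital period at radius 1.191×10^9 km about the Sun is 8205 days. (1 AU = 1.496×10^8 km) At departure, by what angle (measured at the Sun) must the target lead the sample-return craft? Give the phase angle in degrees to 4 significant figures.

From Kepler's third law T² = 4π²r³/μ at r = 1.191×10^9 km, T = 8205 days = 8205 × 86400 s = 7.08912×10^8 s: μ = 4π²r³/T² = 1.32712×10^11 km³/s².
In km: r₁ = 1.49 × 1.496×10^8 = 2.22904×10^8 km; r₂ = 7.96 × 1.496×10^8 = 1.190816×10^9 km.
The Hohmann ellipse has a_t = (r₁ + r₂)/2 = 7.0686×10^8 km.
Transfer time t = π√(a_t³/μ) = 1.6207×10^8 s.
The target's mean motion on its circular orbit is ω₂ = √(μ/r₂³) = 8.8652×10^-9 rad/s.
Angle swept by the target during transfer: ω₂·t = 1.4368 rad = 82.32°.
Arrival is 180° from departure on the ellipse, so φ = 180° − 82.32° = 97.68°.

φ = 97.68°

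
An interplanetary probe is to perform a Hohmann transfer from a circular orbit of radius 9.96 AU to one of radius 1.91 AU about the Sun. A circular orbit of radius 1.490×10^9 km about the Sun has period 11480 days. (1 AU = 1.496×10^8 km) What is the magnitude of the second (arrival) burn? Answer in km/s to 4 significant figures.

Δv₂ = 6.368 km/s

From Kepler's third law T² = 4π²r³/μ at r = 1.490×10^9 km, T = 11480 days = 11480 × 86400 s = 9.91872×10^8 s: μ = 4π²r³/T² = 1.32742×10^11 km³/s².
In km: r₁ = 9.96 × 1.496×10^8 = 1.490016×10^9 km; r₂ = 1.91 × 1.496×10^8 = 2.85736×10^8 km.
Semi-major axis of the transfer orbit: a_t = (1.490016×10^9 + 2.85736×10^8)/2 = 8.87876×10^8 km.
Circular speed at r = 2.85736×10^8 km: v_c = √(μ/r) = 21.554 km/s.
Vis-viva on the transfer ellipse at r = 2.85736×10^8 km gives v_t = √[μ(2/r − 1/a_t)] = 27.922 km/s.
Δv₂ = |v_t − v_c| = |27.922 − 21.554| = 6.368 km/s.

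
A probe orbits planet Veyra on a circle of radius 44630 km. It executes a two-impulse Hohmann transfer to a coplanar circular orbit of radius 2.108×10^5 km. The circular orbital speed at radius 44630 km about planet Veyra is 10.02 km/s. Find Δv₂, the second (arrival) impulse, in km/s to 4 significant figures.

Δv₂ = 1.885 km/s

From the circular-orbit relation v² = μ/r at r = 44630 km: μ = v²r = (10.02)² × 44630 = 4.48087×10^6 km³/s².
Semi-major axis of the transfer orbit: a_t = (44630 + 2.108×10^5)/2 = 1.27715×10^5 km.
Circular speed at r = 2.108×10^5 km: v_c = √(μ/r) = 4.610 km/s.
Vis-viva on the transfer ellipse at r = 2.108×10^5 km gives v_t = √[μ(2/r − 1/a_t)] = 2.725 km/s.
Δv₂ = |v_t − v_c| = |2.725 − 4.610| = 1.885 km/s.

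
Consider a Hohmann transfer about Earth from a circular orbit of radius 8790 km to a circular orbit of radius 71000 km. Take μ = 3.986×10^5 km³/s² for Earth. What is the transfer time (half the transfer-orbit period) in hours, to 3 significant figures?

Semi-major axis of the transfer orbit: a_t = (8790 + 71000)/2 = 39895 km.
Half the transfer-orbit period gives t = π√(a_t³/μ) = 39650 s.
Converting: 39650 s ÷ 3600 s/hour = 11.0 hours.

t = 11.0 hours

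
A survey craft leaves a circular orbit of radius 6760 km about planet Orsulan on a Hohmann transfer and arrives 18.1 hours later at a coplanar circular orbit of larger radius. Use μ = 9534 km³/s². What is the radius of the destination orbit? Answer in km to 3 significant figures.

r₂ = 25300 km

Transfer time t = 18.1 hours = 65160 s, and t = π√(a_t³/μ).
So a_t = (μ t²/π²)^(1/3) = (9534 × (65160)² / π²)^(1/3) = 16007 km.
Since a_t = (r₁ + r₂)/2, r₂ = 2a_t − r₁ = 2×16007 − 6760 = 25254 km.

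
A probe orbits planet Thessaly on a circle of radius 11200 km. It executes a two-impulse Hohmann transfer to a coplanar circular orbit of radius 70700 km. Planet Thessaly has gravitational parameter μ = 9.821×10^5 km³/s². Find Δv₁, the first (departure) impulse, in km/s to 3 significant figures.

Semi-major axis of the transfer orbit: a_t = (11200 + 70700)/2 = 40950 km.
On the circular orbit at r = 11200 km, v_c = √(μ/r) = 9.3642 km/s.
Vis-viva on the transfer ellipse at r = 11200 km gives v_t = √[μ(2/r − 1/a_t)] = 12.304 km/s.
Δv₁ = |v_t − v_c| = |12.304 − 9.3642| = 2.940 km/s.

Δv₁ = 2.94 km/s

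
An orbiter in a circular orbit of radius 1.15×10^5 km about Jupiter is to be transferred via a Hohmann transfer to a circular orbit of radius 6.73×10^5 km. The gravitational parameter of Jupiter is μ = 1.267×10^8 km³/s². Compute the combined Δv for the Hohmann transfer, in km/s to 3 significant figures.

Δv = 16.5 km/s

Semi-major axis of the transfer orbit: a_t = (1.150×10^5 + 6.730×10^5)/2 = 3.940×10^5 km.
At r₁ the circular-orbit speed is v₁ = √(μ/r₁) = 33.19 km/s.
Transfer-orbit speed at r₁ (vis-viva): v_p = √[μ(2/r₁ − 1/a_t)] = 43.38 km/s.
First burn Δv₁ = |v_p − v₁| = 10.19 km/s.
At r₂, v₂ = √(μ/r₂) = 13.721 km/s.
Transfer-orbit speed at r₂: v_a = √[μ(2/r₂ − 1/a_t)] = 7.4128 km/s.
Second burn Δv₂ = |v₂ − v_a| = 6.308 km/s.
Δv = Δv₁ + Δv₂ = 10.19 + 6.308 = 16.50 km/s.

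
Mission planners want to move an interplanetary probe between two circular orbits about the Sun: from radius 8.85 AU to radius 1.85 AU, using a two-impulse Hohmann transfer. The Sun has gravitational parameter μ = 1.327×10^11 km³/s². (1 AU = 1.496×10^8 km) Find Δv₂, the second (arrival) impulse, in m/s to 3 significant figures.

Δv₂ = 6270 m/s

In km: r₁ = 8.85 × 1.496×10^8 = 1.32396×10^9 km; r₂ = 1.85 × 1.496×10^8 = 2.7676×10^8 km.
Transfer-ellipse semi-major axis a_t = (r₁ + r₂)/2 = (1.32396×10^9 + 2.7676×10^8)/2 = 8.0036×10^8 km.
Circular speed at r = 2.7676×10^8 km: v_c = √(μ/r) = 21.897 km/s.
Transfer-orbit speed at the same r (vis-viva, a = a_t): v_t = √[μ(2/r − 1/a_t)] = 28.163 km/s.
Δv₂ = |v_t − v_c| = |28.163 − 21.897| = 6.266 km/s.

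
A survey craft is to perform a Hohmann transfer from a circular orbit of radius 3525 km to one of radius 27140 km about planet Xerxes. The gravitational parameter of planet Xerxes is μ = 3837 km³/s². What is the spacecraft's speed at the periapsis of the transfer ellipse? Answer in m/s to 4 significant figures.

v = 1388 m/s

Transfer-ellipse semi-major axis a_t = (r₁ + r₂)/2 = (3525 + 27140)/2 = 15332.5 km.
At periapsis, r = 3525 km.
From the vis-viva equation, v = √[μ(2/r − 1/a_t)] = 1.388 km/s.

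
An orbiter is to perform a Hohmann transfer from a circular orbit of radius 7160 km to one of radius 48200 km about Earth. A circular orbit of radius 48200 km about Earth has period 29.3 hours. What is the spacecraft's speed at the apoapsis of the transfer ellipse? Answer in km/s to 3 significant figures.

v = 1.46 km/s

From Kepler's third law T² = 4π²r³/μ at r = 48200 km, T = 29.3 hours = 29.3 × 3600 s = 1.0548×10^5 s: μ = 4π²r³/T² = 3.97338×10^5 km³/s².
Semi-major axis of the transfer orbit: a_t = (7160 + 48200)/2 = 27680 km.
At apoapsis, r = 48200 km.
Vis-viva: v = √[μ(2/r − 1/a_t)] = √[3.97338×10^5 × (2/48200 − 1/27680)] = 1.460 km/s.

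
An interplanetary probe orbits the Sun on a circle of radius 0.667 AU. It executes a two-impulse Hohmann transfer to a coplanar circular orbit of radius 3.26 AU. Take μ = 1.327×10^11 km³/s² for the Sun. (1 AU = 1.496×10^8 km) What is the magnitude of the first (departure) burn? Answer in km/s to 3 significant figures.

In km: r₁ = 0.667 × 1.496×10^8 = 9.97832×10^7 km; r₂ = 3.26 × 1.496×10^8 = 4.87696×10^8 km.
Transfer-ellipse semi-major axis a_t = (r₁ + r₂)/2 = (9.97832×10^7 + 4.87696×10^8)/2 = 2.937396×10^8 km.
On the circular orbit at r = 9.97832×10^7 km, v_c = √(μ/r) = 36.47 km/s.
Vis-viva on the transfer ellipse at r = 9.97832×10^7 km gives v_t = √[μ(2/r − 1/a_t)] = 46.99 km/s.
Δv₁ = |v_t − v_c| = |46.99 − 36.47| = 10.52 km/s.

Δv₁ = 10.5 km/s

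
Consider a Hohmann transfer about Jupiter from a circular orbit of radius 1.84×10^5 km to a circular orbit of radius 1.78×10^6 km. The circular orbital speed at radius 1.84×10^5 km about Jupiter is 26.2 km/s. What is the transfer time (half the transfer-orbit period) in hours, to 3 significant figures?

t = 75.6 hours

From the circular-orbit relation v² = μ/r at r = 1.84×10^5 km: μ = v²r = (26.2)² × 1.84×10^5 = 1.26305×10^8 km³/s².
Transfer-ellipse semi-major axis a_t = (r₁ + r₂)/2 = (1.840×10^5 + 1.780×10^6)/2 = 9.820×10^5 km.
Half the transfer-orbit period gives t = π√(a_t³/μ) = 2.720×10^5 s.
Converting: 2.720×10^5 s ÷ 3600 s/hour = 75.6 hours.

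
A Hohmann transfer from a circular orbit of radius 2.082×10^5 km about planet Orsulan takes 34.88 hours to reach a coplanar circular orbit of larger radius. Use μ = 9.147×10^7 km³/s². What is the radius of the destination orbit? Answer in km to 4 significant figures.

r₂ = 8.452×10^5 km

Transfer time t = 34.88 hours = 1.25568×10^5 s, and t = π√(a_t³/μ).
So a_t = (μ t²/π²)^(1/3) = (9.147×10^7 × (1.25568×10^5)² / π²)^(1/3) = 5.2672×10^5 km.
Since a_t = (r₁ + r₂)/2, r₂ = 2a_t − r₁ = 2×5.2672×10^5 − 2.082×10^5 = 8.4524×10^5 km.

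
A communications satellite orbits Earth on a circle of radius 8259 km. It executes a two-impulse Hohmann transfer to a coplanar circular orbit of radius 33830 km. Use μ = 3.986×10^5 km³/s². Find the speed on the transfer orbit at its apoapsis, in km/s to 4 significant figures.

The Hohmann ellipse has a_t = (r₁ + r₂)/2 = 21044.5 km.
At apoapsis, r = 33830 km.
Applying v² = μ(2/r − 1/a_t): v = 2.150 km/s.

v = 2.150 km/s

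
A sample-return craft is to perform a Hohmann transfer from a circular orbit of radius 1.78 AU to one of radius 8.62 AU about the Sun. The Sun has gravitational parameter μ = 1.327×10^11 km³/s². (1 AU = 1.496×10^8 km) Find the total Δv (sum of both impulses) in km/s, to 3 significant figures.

In km: r₁ = 1.78 × 1.496×10^8 = 2.66288×10^8 km; r₂ = 8.62 × 1.496×10^8 = 1.289552×10^9 km.
The Hohmann ellipse has a_t = (r₁ + r₂)/2 = 7.7792×10^8 km.
At r₁ the circular-orbit speed is v₁ = √(μ/r₁) = 22.3234 km/s.
Transfer-orbit speed at r₁ (v² = μ(2/r − 1/a)): v_p = √[μ(2/r₁ − 1/a_t)] = 28.7416 km/s.
First burn Δv₁ = |v_p − v₁| = 6.418 km/s.
At r₂, v₂ = √(μ/r₂) = 10.144 km/s.
Transfer-orbit speed at r₂: v_a = √[μ(2/r₂ − 1/a_t)] = 5.9350 km/s.
Second burn Δv₂ = |v₂ − v_a| = 4.209 km/s.
Total Δv = Δv₁ + Δv₂ = 10.63 km/s.

Δv = 10.6 km/s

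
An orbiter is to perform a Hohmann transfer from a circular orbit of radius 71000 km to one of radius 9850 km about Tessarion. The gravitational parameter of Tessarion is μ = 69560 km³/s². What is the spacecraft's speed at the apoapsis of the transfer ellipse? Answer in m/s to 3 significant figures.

v = 489 m/s

The Hohmann ellipse has a_t = (r₁ + r₂)/2 = 40425 km.
At apoapsis, r = 71000 km.
From the vis-viva equation, v = √[μ(2/r − 1/a_t)] = 0.4886 km/s.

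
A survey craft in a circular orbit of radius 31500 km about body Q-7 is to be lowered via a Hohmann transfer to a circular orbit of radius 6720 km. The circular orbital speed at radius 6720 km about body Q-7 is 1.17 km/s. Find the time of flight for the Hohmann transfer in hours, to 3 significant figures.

t = 24.0 hours

From the circular-orbit relation v² = μ/r at r = 6720 km: μ = v²r = (1.17)² × 6720 = 9199.01 km³/s².
Semi-major axis of the transfer orbit: a_t = (31500 + 6720)/2 = 19110 km.
By Kepler's third law the transfer-orbit period is T = 2π√(a_t³/μ), so t = T/2 = 86530 s.
Converting: 86530 s ÷ 3600 s/hour = 24.0 hours.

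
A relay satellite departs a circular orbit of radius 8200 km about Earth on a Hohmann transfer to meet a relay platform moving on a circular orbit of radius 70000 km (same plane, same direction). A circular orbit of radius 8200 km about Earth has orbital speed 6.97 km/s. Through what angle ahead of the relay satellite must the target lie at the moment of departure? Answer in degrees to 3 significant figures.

From the circular-orbit relation v² = μ/r at r = 8200 km: μ = v²r = (6.97)² × 8200 = 3.98363×10^5 km³/s².
The Hohmann ellipse has a_t = (r₁ + r₂)/2 = 39100 km.
Transfer time t = π√(a_t³/μ) = 38484 s.
The target's mean motion on its circular orbit is ω₂ = √(μ/r₂³) = 3.4079×10^-5 rad/s.
Angle swept by the target during transfer: ω₂·t = 1.3115 rad = 75.14°.
The relay satellite traverses 180° on the transfer ellipse, so the target must lead by 180° − 75.14° = 105°.

φ = 105°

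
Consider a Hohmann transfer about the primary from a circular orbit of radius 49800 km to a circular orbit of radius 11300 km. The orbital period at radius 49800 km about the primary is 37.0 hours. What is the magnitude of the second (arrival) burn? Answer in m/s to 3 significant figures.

Δv₂ = 1360 m/s

From Kepler's third law T² = 4π²r³/μ at r = 49800 km, T = 37.0 hours = 37.0 × 3600 s = 1.332×10^5 s: μ = 4π²r³/T² = 2.74814×10^5 km³/s².
The Hohmann ellipse has a_t = (r₁ + r₂)/2 = 30550 km.
Circular speed at r = 11300 km: v_c = √(μ/r) = 4.9315 km/s.
Transfer-orbit speed at the same r (vis-viva, a = a_t): v_t = √[μ(2/r − 1/a_t)] = 6.2964 km/s.
Δv₂ = |v_t − v_c| = |6.2964 − 4.9315| = 1.365 km/s.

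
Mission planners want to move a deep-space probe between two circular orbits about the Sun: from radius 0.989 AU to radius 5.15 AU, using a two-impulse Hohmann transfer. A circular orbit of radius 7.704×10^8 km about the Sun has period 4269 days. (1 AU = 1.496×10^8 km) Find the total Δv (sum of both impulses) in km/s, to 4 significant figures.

Δv = 14.52 km/s

From Kepler's third law T² = 4π²r³/μ at r = 7.704×10^8 km, T = 4269 days = 4269 × 86400 s = 3.688416×10^8 s: μ = 4π²r³/T² = 1.32687×10^11 km³/s².
In km: r₁ = 0.989 × 1.496×10^8 = 1.479544×10^8 km; r₂ = 5.15 × 1.496×10^8 = 7.7044×10^8 km.
Transfer-ellipse semi-major axis a_t = (r₁ + r₂)/2 = (1.479544×10^8 + 7.7044×10^8)/2 = 4.591972×10^8 km.
Circular speed at r₁: v₁ = √(μ/r₁) = √(1.32687×10^11/1.479544×10^8) = 29.947 km/s.
Transfer-orbit speed at r₁ (v² = μ(2/r − 1/a)): v_p = √[μ(2/r₁ − 1/a_t)] = 38.790 km/s.
First burn Δv₁ = |v_p − v₁| = 8.843 km/s.
At r₂, v₂ = √(μ/r₂) = 13.123 km/s.
Transfer-orbit speed at r₂: v_a = √[μ(2/r₂ − 1/a_t)] = 7.4492 km/s.
Second burn Δv₂ = |v₂ − v_a| = 5.674 km/s.
Total Δv = Δv₁ + Δv₂ = 14.52 km/s.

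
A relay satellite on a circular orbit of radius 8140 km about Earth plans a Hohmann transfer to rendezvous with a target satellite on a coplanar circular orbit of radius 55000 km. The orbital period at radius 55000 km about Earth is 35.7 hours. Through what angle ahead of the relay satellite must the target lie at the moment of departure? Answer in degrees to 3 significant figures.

From Kepler's third law T² = 4π²r³/μ at r = 55000 km, T = 35.7 hours = 35.7 × 3600 s = 1.2852×10^5 s: μ = 4π²r³/T² = 3.97655×10^5 km³/s².
The Hohmann ellipse has a_t = (r₁ + r₂)/2 = 31570 km.
Transfer time t = π√(a_t³/μ) = 27945 s.
The target's mean motion on its circular orbit is ω₂ = √(μ/r₂³) = 4.8889×10^-5 rad/s.
Angle swept by the target during transfer: ω₂·t = 1.3662 rad = 78.28°.
The relay satellite traverses 180° on the transfer ellipse, so the target must lead by 180° − 78.28° = 102°.

φ = 102°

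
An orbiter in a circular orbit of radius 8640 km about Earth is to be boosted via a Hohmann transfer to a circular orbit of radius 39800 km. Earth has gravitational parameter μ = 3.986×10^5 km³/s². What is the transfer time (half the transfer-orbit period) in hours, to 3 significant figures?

Transfer-ellipse semi-major axis a_t = (r₁ + r₂)/2 = (8640 + 39800)/2 = 24220 km.
By Kepler's third law the transfer-orbit period is T = 2π√(a_t³/μ), so t = T/2 = 18760 s.
Converting: 18760 s ÷ 3600 s/hour = 5.21 hours.

t = 5.21 hours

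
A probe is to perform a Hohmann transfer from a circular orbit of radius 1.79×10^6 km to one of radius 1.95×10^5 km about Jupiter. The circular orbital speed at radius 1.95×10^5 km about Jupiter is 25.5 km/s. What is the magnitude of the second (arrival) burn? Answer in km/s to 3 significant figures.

Δv₂ = 8.75 km/s

From the circular-orbit relation v² = μ/r at r = 1.95×10^5 km: μ = v²r = (25.5)² × 1.95×10^5 = 1.26799×10^8 km³/s².
Transfer-ellipse semi-major axis a_t = (r₁ + r₂)/2 = (1.790×10^6 + 1.950×10^5)/2 = 9.925×10^5 km.
Circular speed at r = 1.950×10^5 km: v_c = √(μ/r) = 25.500 km/s.
Transfer-orbit speed at the same r (vis-viva, a = a_t): v_t = √[μ(2/r − 1/a_t)] = 34.245 km/s.
Δv₂ = |v_t − v_c| = |34.245 − 25.500| = 8.745 km/s.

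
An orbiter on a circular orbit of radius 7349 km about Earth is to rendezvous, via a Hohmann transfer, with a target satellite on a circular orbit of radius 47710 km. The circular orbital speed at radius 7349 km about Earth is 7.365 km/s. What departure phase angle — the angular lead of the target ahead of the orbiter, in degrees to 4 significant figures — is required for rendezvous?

φ = 101.1°

From the circular-orbit relation v² = μ/r at r = 7349 km: μ = v²r = (7.365)² × 7349 = 3.98633×10^5 km³/s².
Transfer-ellipse semi-major axis a_t = (r₁ + r₂)/2 = (7349 + 47710)/2 = 27529.5 km.
The half-period of the transfer ellipse is t = π√(a_t³/μ) = 22730 s.
The target's mean motion on its circular orbit is ω₂ = √(μ/r₂³) = 6.059×10^-5 rad/s.
Angle swept by the target during transfer: ω₂·t = 1.377 rad = 78.90°.
Arrival is 180° from departure on the ellipse, so φ = 180° − 78.90° = 101.1°.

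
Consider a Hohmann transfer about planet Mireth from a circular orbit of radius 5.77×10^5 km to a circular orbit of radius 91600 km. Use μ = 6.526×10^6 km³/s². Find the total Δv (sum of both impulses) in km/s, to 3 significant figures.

Transfer-ellipse semi-major axis a_t = (r₁ + r₂)/2 = (5.770×10^5 + 91600)/2 = 3.343×10^5 km.
At r₁ the circular-orbit speed is v₁ = √(μ/r₁) = 3.363 km/s.
Transfer-orbit speed at r₁ (v² = μ(2/r − 1/a)): v_a = √[μ(2/r₁ − 1/a_t)] = 1.760 km/s.
First burn Δv₁ = |v_a − v₁| = 1.603 km/s.
At r₂, v₂ = √(μ/r₂) = 8.4406 km/s.
Transfer-orbit speed at r₂: v_p = √[μ(2/r₂ − 1/a_t)] = 11.089 km/s.
Second burn Δv₂ = |v₂ − v_p| = 2.648 km/s.
Δv = Δv₁ + Δv₂ = 1.603 + 2.648 = 4.251 km/s.

Δv = 4.25 km/s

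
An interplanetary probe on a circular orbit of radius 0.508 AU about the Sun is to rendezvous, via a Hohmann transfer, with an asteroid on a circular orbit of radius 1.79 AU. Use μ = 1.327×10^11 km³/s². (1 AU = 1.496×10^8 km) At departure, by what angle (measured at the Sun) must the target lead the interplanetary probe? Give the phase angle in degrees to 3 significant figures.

φ = 87.4°

In km: r₁ = 0.508 × 1.496×10^8 = 7.59968×10^7 km; r₂ = 1.79 × 1.496×10^8 = 2.67784×10^8 km.
The Hohmann ellipse has a_t = (r₁ + r₂)/2 = 1.718904×10^8 km.
Transfer time t = π√(a_t³/μ) = 1.94353×10^7 s.
The target's mean motion on its circular orbit is ω₂ = √(μ/r₂³) = 8.31301×10^-8 rad/s.
Angle swept by the target during transfer: ω₂·t = 1.6157 rad = 92.57°.
Arrival is 180° from departure on the ellipse, so φ = 180° − 92.57° = 87.4°.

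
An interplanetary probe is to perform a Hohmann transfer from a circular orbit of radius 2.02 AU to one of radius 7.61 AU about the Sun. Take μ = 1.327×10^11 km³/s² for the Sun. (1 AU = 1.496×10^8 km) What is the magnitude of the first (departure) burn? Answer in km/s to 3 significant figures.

In km: r₁ = 2.02 × 1.496×10^8 = 3.02192×10^8 km; r₂ = 7.61 × 1.496×10^8 = 1.138456×10^9 km.
Transfer-ellipse semi-major axis a_t = (r₁ + r₂)/2 = (3.02192×10^8 + 1.138456×10^9)/2 = 7.20324×10^8 km.
On the circular orbit at r = 3.02192×10^8 km, v_c = √(μ/r) = 20.955 km/s.
Transfer-orbit speed at the same r (vis-viva, a = a_t): v_t = √[μ(2/r − 1/a_t)] = 26.344 km/s.
Δv₁ = |v_t − v_c| = |26.344 − 20.955| = 5.389 km/s.

Δv₁ = 5.39 km/s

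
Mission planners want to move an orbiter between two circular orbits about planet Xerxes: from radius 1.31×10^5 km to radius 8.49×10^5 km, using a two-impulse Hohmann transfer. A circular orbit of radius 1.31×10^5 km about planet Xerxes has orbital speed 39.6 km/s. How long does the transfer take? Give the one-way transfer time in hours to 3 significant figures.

From the circular-orbit relation v² = μ/r at r = 1.31×10^5 km: μ = v²r = (39.6)² × 1.31×10^5 = 2.05429×10^8 km³/s².
Transfer-ellipse semi-major axis a_t = (r₁ + r₂)/2 = (1.310×10^5 + 8.490×10^5)/2 = 4.900×10^5 km.
By Kepler's third law the transfer-orbit period is T = 2π√(a_t³/μ), so t = T/2 = 75180 s.
Converting: 75180 s ÷ 3600 s/hour = 20.9 hours.

t = 20.9 hours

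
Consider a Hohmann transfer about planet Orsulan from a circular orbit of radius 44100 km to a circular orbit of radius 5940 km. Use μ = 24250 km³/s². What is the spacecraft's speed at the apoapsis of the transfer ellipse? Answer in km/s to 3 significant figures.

The Hohmann ellipse has a_t = (r₁ + r₂)/2 = 25020 km.
At apoapsis, r = 44100 km.
Vis-viva: v = √[μ(2/r − 1/a_t)] = √[24250 × (2/44100 − 1/25020)] = 0.3613 km/s.

v = 0.361 km/s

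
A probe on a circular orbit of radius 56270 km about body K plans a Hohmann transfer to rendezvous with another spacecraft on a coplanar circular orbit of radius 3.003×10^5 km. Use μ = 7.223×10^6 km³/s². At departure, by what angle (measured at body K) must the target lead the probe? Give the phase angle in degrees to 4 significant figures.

Semi-major axis of the transfer orbit: a_t = (56270 + 3.003×10^5)/2 = 1.78285×10^5 km.
The half-period of the transfer ellipse is t = π√(a_t³/μ) = 87996 s.
Target angular speed ω₂ = √(μ/r₂³) = 1.6331×10^-5 rad/s.
Angle swept by the target during transfer: ω₂·t = 1.4371 rad = 82.34°.
The probe traverses 180° on the transfer ellipse, so the target must lead by 180° − 82.34° = 97.66°.

φ = 97.66°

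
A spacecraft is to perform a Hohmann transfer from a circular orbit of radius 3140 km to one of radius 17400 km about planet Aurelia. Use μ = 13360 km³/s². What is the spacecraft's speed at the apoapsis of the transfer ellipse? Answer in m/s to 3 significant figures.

The Hohmann ellipse has a_t = (r₁ + r₂)/2 = 10270 km.
The apoapsis of the transfer ellipse is at r = 17400 km.
Vis-viva: v = √[μ(2/r − 1/a_t)] = √[13360 × (2/17400 − 1/10270)] = 0.4845 km/s.

v = 485 m/s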